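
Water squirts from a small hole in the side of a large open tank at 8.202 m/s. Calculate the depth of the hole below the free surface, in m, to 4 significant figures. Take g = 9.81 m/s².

h = 3.429 m

Inverting v = √(2gh) gives h = v² / 2g.
h = 8.202²/(2·9.81) = 67.27/19.62 = 3.429 m.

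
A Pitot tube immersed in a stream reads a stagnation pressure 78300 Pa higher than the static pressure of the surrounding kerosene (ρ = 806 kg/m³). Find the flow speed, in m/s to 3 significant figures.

Bernoulli between the free stream and the stagnation point: ½ρv² = P_stag − P_static.
v = √(2ΔP/ρ) = √(2·78300/806) = 13.9 m/s.

v ≈ 13.9 m/s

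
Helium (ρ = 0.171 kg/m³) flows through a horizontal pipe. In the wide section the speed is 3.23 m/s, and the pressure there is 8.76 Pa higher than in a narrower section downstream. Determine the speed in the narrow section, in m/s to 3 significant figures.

With h₁ = h₂, rearranging Bernoulli gives v₂ = √(v₁² + 2ΔP/ρ).
v₂ = √(3.23² + 2·8.76/0.171) = √(10.4 + 102) = 10.6 m/s.

10.6 m/s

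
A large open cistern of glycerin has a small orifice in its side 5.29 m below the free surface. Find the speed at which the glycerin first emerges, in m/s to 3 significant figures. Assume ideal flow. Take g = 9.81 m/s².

10.2 m/s

With the surface at rest and both surface and jet at atmospheric pressure, Bernoulli gives ρg h = ½ρv², so v = √(2gh) = √(2·9.81·5.29) = 10.2 m/s.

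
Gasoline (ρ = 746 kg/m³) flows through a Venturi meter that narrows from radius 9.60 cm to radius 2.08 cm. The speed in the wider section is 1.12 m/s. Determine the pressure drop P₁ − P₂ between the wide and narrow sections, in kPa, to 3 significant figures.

By continuity, v₂ = v₁·A₁/A₂ = 1.12·(290/13.6) = 23.9 m/s.
With no height change, Bernoulli's equation is P₁ + ½ρv₁² = P₂ + ½ρv₂².
P₁ − P₂ = ½·746·(23.9² − 1.12²) = ½·746·568 = 212000 Pa.

ΔP ≈ 212 kPa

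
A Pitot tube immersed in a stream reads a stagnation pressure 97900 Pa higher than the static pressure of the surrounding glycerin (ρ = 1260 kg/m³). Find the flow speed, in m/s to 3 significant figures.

v ≈ 12.5 m/s

The dynamic pressure equals the rise in static pressure at the stagnation point: ΔP = ½ρv².
v = √(2ΔP/ρ) = √(2·97900/1260) = 12.5 m/s.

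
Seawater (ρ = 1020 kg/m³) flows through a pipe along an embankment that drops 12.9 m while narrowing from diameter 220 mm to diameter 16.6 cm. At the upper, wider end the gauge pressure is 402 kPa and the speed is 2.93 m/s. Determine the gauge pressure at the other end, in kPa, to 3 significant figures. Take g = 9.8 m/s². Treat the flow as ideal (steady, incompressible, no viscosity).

The volume flow rate is constant, so v₂ = (A₁/A₂)v₁ = (380/216)·2.93 = 5.15 m/s.
Energy conservation along the streamline gives P₂ = P₁ − ½ρ(v₂² − v₁²) − ρg(h₂ − h₁).
P₂ = 402000 + ½·1020·(2.93² − 5.15²) − 1020·9.8·(−12.9) = 402000 + (-9130) − (-129000) = 522000 Pa.

P₂ ≈ 522 kPa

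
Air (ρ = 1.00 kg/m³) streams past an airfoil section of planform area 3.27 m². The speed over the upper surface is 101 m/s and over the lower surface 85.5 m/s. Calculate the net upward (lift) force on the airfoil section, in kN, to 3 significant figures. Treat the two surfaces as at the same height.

The faster flow above has the lower pressure; Bernoulli (same height) gives ΔP = ½ρ(v_up² − v_low²).
ΔP = ½·1.00·(101² − 85.5²) = 1450 Pa.
Lift = ΔP · A = 1450 × 3.27 = 4730 N.

F = 4.73 kN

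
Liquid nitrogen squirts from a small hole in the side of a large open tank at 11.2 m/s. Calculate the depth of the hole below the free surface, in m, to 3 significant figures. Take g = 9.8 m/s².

h ≈ 6.40 m

Inverting v = √(2gh) gives h = v² / 2g.
h = 11.2²/(2·9.8) = 125/19.60 = 6.40 m.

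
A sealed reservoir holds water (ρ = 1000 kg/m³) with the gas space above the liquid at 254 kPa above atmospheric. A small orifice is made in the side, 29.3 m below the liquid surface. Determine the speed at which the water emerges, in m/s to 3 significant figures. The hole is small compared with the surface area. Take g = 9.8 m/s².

Take point 1 at the surface (v₁ ≈ 0) and point 2 at the hole (at atmospheric pressure). Bernoulli: P₁ + ρg h = P_atm + ½ρv₂².
With P₁ − P_atm = 254000 Pa, v₂ = √(2gh + 2ΔP/ρ) = √(2·9.8·29.3 + 2·254000/1000) = 32.9 m/s.

32.9 m/s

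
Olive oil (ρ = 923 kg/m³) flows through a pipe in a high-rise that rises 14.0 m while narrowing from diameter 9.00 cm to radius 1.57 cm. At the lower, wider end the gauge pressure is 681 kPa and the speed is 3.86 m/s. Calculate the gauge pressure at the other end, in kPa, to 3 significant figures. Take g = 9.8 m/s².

Continuity gives A₁v₁ = A₂v₂, so v₂ = (63.6 cm²)/(7.74 cm²) × 3.86 m/s = 31.7 m/s.
Energy conservation along the streamline gives P₂ = P₁ − ½ρ(v₂² − v₁²) − ρg(h₂ − h₁).
P₂ = 681000 + ½·923·(3.86² − 31.7²) − 923·9.8·(+14.0) = 681000 + (-457000) − (127000) = 97200 Pa.

P₂ ≈ 97.2 kPa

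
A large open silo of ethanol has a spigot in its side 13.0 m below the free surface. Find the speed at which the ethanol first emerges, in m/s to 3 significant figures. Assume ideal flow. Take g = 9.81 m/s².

v ≈ 16.0 m/s

Bernoulli from surface to hole (P equal, v_surface ≈ 0): v = √(2gh) = √(2×9.81×13.0) = 16.0 m/s.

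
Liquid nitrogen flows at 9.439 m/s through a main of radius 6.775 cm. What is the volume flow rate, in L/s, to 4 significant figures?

Q ≈ 136.1 L/s

Q = A·v = 0.01442 m² × 9.439 m/s = 0.1361 m³/s.
Converting: 0.1361 m³/s × 1000 = 136.1 L/s.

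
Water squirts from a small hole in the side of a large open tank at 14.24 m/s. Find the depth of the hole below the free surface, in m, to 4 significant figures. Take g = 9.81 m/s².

Torricelli: v = √(2gh), so h = v²/(2g).
h = 14.24²/(2·9.81) = 202.8/19.62 = 10.34 m.

h = 10.34 m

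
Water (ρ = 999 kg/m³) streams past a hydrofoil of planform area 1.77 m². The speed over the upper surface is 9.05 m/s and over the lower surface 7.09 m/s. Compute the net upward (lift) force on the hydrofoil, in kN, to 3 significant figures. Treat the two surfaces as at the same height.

The faster flow above has the lower pressure; Bernoulli (same height) gives ΔP = ½ρ(v_up² − v_low²).
ΔP = ½·999·(9.05² − 7.09²) = 15800 Pa.
Lift = ΔP · A = 15800 × 1.77 = 28000 N.

28.0 kN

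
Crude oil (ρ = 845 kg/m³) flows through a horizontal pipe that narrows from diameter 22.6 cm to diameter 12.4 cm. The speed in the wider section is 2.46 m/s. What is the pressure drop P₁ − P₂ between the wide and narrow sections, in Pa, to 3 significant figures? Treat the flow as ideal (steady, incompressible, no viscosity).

ΔP ≈ 25700 Pa

The volume flow rate is constant, so v₂ = (A₁/A₂)v₁ = (401/121)·2.46 = 8.17 m/s.
The pipe is horizontal, so Bernoulli reduces to P₁ + ½ρv₁² = P₂ + ½ρv₂².
P₁ − P₂ = ½·845·(8.17² − 2.46²) = ½·845·60.7 = 25700 Pa.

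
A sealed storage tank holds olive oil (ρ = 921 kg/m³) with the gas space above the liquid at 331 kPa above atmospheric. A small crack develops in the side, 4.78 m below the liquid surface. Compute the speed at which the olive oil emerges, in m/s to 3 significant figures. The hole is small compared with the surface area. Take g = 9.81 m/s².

v ≈ 28.5 m/s

Take point 1 at the surface (v₁ ≈ 0) and point 2 at the hole (at atmospheric pressure). Bernoulli: P₁ + ρg h = P_atm + ½ρv₂².
With P₁ − P_atm = 331000 Pa, v₂ = √(2gh + 2ΔP/ρ) = √(2·9.81·4.78 + 2·331000/921) = 28.5 m/s.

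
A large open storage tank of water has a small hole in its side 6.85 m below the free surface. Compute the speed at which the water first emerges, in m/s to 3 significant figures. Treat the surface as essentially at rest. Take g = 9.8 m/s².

With the surface at rest and both surface and jet at atmospheric pressure, Bernoulli gives ρg h = ½ρv², so v = √(2gh) = √(2·9.8·6.85) = 11.6 m/s.

11.6 m/s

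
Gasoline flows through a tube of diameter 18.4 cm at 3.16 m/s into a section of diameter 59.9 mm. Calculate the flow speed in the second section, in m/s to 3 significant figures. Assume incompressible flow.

Continuity gives A₁v₁ = A₂v₂, so v₂ = (266 cm²)/(28.2 cm²) × 3.16 m/s = 29.8 m/s.

29.8 m/s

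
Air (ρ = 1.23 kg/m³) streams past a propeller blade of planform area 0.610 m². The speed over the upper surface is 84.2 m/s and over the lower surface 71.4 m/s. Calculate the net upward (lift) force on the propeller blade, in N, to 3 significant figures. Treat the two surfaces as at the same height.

From P + ½ρv² = const at equal height, P_low − P_up = ½ρ(v_up² − v_low²).
ΔP = ½·1.23·(84.2² − 71.4²) = 1220 Pa.
Lift = ΔP · A = 1220 × 0.610 = 747 N.

F ≈ 747 N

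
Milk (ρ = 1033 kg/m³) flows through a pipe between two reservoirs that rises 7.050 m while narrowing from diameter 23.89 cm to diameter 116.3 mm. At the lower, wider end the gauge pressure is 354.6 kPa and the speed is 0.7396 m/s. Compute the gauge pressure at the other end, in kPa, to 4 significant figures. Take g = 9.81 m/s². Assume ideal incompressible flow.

P₂ = 278.4 kPa

Continuity gives A₁v₁ = A₂v₂, so v₂ = (448.3 cm²)/(106.2 cm²) × 0.7396 m/s = 3.121 m/s.
Energy conservation along the streamline gives P₂ = P₁ − ½ρ(v₂² − v₁²) − ρg(h₂ − h₁).
P₂ = 354600 + ½·1033·(0.7396² − 3.121²) − 1033·9.81·(+7.050) = 354600 + (-4748) − (71440) = 278400 Pa.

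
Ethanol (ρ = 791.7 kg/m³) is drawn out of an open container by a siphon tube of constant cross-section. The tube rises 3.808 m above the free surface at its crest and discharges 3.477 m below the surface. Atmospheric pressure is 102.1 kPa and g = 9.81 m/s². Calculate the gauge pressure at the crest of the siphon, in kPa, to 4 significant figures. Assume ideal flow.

From the surface to the outlet (both open to atmosphere, surface at rest): v = √(2g·h_out) = √(2·9.81·3.477) = 8.259 m/s.
The bore is uniform, so the speed at the crest is the same v. Bernoulli surface→crest: P_atm = P_top + ½ρv² + ρg·h_top.
P_top = 102100 − ½·791.7·8.259² − 791.7·9.81·3.808 = 45520 Pa. So P_gauge = P_top − P_atm = -56580 Pa.

P_gauge ≈ -56.58 kPa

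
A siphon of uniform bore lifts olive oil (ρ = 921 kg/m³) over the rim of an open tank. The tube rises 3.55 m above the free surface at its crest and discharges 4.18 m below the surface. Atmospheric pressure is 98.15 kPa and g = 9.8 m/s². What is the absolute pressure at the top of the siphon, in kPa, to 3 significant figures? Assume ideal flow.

P_top ≈ 28.4 kPa

Bernoulli surface→outlet gives ½v² = g·h_out, so v = √(2·9.8·4.18) = 9.05 m/s.
The bore is uniform, so the speed at the crest is the same v. Bernoulli surface→crest: P_atm = P_top + ½ρv² + ρg·h_top.
P_top = 98150 − ½·921·9.05² − 921·9.8·3.55 = 28400 Pa.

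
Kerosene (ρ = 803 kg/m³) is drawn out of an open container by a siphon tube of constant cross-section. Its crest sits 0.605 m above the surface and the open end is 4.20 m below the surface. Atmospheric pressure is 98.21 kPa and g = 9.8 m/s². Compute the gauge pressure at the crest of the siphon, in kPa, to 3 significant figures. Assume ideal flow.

P_gauge ≈ -37.8 kPa

The outlet speed comes from Torricelli: v = √(2g·4.20) = 9.07 m/s.
Continuity keeps v the same throughout the tube; from surface to crest, P_atm + 0 = P_top + ½ρv² + ρg·h_top.
P_top = 98210 − ½·803·9.07² − 803·9.8·0.605 = 60400 Pa. So P_gauge = P_top − P_atm = -37800 Pa.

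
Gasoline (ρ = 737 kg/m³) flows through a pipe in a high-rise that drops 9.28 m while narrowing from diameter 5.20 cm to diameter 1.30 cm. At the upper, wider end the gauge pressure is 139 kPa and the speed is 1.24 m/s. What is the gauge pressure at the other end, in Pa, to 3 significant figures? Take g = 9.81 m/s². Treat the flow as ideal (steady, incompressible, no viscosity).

The volume flow rate is constant, so v₂ = (A₁/A₂)v₁ = (21.2/1.33)·1.24 = 19.8 m/s.
Bernoulli: P₁ + ½ρv₁² + ρg h₁ = P₂ + ½ρv₂² + ρg h₂, so P₂ = P₁ + ½ρ(v₁² − v₂²) − ρg(h₂ − h₁).
P₂ = 139000 + ½·737·(1.24² − 19.8²) − 737·9.81·(−9.28) = 139000 + (-144000) − (-67100) = 61600 Pa.

P₂ = 61600 Pa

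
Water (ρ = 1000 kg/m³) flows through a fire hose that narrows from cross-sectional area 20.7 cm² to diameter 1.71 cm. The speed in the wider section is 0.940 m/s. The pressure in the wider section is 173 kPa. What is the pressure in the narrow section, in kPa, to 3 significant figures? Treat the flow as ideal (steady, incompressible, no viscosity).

The volume flow rate is constant, so v₂ = (A₁/A₂)v₁ = (20.7/2.30)·0.940 = 8.47 m/s.
With no height change, Bernoulli's equation is P₁ + ½ρv₁² = P₂ + ½ρv₂².
P₂ = P₁ − ½ρ(v₂² − v₁²) = 173000 − ½·1000·(8.47² − 0.940²) = 173000 − 35500 = 138000 Pa.

138 kPa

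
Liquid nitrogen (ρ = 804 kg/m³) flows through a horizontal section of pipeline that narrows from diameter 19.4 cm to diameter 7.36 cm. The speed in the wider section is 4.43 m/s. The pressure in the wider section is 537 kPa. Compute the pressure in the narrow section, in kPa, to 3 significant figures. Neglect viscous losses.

P₂ ≈ 164 kPa

By continuity, v₂ = v₁·A₁/A₂ = 4.43·(296/42.5) = 30.8 m/s.
Along the horizontal streamline, P + ½ρv² is constant.
P₂ = P₁ − ½ρ(v₂² − v₁²) = 537000 − ½·804·(30.8² − 4.43²) = 537000 − 373000 = 164000 Pa.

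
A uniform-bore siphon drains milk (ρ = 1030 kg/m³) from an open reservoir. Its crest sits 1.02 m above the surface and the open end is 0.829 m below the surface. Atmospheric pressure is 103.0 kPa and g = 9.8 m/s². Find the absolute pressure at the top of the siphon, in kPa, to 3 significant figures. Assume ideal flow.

84.3 kPa

Bernoulli surface→outlet gives ½v² = g·h_out, so v = √(2·9.8·0.829) = 4.03 m/s.
With constant cross-section the crest speed equals v; applying Bernoulli from the surface up to the crest, P_top = P_atm − ½ρv² − ρg·h_top.
P_top = 103000 − ½·1030·4.03² − 1030·9.8·1.02 = 84300 Pa.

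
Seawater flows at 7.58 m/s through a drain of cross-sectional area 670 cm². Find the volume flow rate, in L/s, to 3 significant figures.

Q ≈ 508 L/s

Q = A·v = 0.0670 m² × 7.58 m/s = 0.508 m³/s.
Converting: 0.508 m³/s × 1000 = 508 L/s.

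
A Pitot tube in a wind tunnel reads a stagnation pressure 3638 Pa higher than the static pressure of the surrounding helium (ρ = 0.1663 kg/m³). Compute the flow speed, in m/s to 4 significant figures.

The dynamic pressure equals the rise in static pressure at the stagnation point: ΔP = ½ρv².
v = √(2ΔP/ρ) = √(2·3638/0.1663) = 209.2 m/s.

v ≈ 209.2 m/s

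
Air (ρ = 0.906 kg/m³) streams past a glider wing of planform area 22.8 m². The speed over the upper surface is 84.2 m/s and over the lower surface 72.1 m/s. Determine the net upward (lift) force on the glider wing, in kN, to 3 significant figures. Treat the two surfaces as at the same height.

F ≈ 19.5 kN

From P + ½ρv² = const at equal height, P_low − P_up = ½ρ(v_up² − v_low²).
ΔP = ½·0.906·(84.2² − 72.1²) = 857 Pa.
Lift = ΔP · A = 857 × 22.8 = 19500 N.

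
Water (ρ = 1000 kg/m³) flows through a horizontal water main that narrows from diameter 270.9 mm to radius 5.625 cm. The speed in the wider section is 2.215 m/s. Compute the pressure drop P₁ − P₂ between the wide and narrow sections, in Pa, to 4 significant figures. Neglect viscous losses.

ΔP = 80030 Pa

By continuity, v₂ = v₁·A₁/A₂ = 2.215·(576.4/99.40) = 12.84 m/s.
With no height change, Bernoulli's equation is P₁ + ½ρv₁² = P₂ + ½ρv₂².
P₁ − P₂ = ½·1000·(12.84² − 2.215²) = ½·1000·160.1 = 80030 Pa.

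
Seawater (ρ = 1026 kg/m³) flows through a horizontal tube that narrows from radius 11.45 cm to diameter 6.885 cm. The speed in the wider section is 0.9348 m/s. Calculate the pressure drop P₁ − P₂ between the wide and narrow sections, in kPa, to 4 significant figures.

The volume flow rate is constant, so v₂ = (A₁/A₂)v₁ = (411.9/37.23)·0.9348 = 10.34 m/s.
The pipe is horizontal, so Bernoulli reduces to P₁ + ½ρv₁² = P₂ + ½ρv₂².
P₁ − P₂ = ½·1026·(10.34² − 0.9348²) = ½·1026·106.1 = 54410 Pa.

ΔP ≈ 54.41 kPa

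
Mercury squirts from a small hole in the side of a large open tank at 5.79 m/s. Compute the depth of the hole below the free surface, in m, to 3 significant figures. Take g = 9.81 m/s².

Torricelli: v = √(2gh), so h = v²/(2g).
h = 5.79²/(2·9.81) = 33.5/19.62 = 1.71 m.

h ≈ 1.71 m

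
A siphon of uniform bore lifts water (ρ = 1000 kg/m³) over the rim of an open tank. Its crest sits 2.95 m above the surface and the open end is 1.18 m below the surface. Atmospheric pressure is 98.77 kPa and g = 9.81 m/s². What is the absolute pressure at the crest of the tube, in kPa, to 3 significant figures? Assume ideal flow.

P_top ≈ 58.3 kPa

The outlet speed comes from Torricelli: v = √(2g·1.18) = 4.81 m/s.
The bore is uniform, so the speed at the crest is the same v. Bernoulli surface→crest: P_atm = P_top + ½ρv² + ρg·h_top.
P_top = 98770 − ½·1000·4.81² − 1000·9.81·2.95 = 58300 Pa.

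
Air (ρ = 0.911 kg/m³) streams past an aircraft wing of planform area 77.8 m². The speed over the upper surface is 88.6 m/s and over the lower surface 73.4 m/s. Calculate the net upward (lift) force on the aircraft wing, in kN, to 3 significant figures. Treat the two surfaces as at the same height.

With equal heights on the two surfaces, Bernoulli gives P_lower − P_upper = ½ρ(v_upper² − v_lower²).
ΔP = ½·0.911·(88.6² − 73.4²) = 1120 Pa.
Lift = ΔP · A = 1120 × 77.8 = 87300 N.

87.3 kN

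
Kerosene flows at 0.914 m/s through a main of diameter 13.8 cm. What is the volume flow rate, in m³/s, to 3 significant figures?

Q = 0.0137 m³/s

Q = A·v = 0.0150 m² × 0.914 m/s = 0.0137 m³/s.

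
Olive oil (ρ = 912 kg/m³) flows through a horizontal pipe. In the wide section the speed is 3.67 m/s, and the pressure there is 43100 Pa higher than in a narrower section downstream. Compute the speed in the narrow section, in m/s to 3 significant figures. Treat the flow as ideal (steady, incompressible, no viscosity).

v₂ ≈ 10.4 m/s

Horizontal Bernoulli: P₁ + ½ρv₁² = P₂ + ½ρv₂², so v₂² = v₁² + 2(P₁ − P₂)/ρ.
v₂ = √(3.67² + 2·43100/912) = √(13.5 + 94.5) = 10.4 m/s.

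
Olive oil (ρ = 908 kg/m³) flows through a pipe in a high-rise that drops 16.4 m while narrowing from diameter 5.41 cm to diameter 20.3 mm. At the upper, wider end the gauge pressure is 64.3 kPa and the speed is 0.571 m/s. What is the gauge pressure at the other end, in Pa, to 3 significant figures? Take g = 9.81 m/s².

P₂ ≈ 203000 Pa

By continuity, v₂ = v₁·A₁/A₂ = 0.571·(23.0/3.24) = 4.06 m/s.
Bernoulli: P₁ + ½ρv₁² + ρg h₁ = P₂ + ½ρv₂² + ρg h₂, so P₂ = P₁ + ½ρ(v₁² − v₂²) − ρg(h₂ − h₁).
P₂ = 64300 + ½·908·(0.571² − 4.06²) − 908·9.81·(−16.4) = 64300 + (-7320) − (-146000) = 203000 Pa.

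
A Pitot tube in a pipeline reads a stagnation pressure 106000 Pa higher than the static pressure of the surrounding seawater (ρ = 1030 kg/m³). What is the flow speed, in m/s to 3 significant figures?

The dynamic pressure equals the rise in static pressure at the stagnation point: ΔP = ½ρv².
v = √(2ΔP/ρ) = √(2·106000/1030) = 14.3 m/s.

14.3 m/s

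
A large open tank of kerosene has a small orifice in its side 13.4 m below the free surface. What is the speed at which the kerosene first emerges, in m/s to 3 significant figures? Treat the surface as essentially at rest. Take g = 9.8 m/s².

The surface is effectively still and both ends are open, so ½v² = gh and v = √(2·9.8·13.4) = 16.2 m/s.

16.2 m/s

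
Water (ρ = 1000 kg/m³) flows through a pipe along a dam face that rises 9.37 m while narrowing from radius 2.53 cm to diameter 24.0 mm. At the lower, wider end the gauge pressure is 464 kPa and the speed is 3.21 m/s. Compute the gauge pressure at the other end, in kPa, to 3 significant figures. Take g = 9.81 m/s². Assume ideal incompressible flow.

P₂ ≈ 275 kPa

The volume flow rate is constant, so v₂ = (A₁/A₂)v₁ = (20.1/4.52)·3.21 = 14.3 m/s.
Energy conservation along the streamline gives P₂ = P₁ − ½ρ(v₂² − v₁²) − ρg(h₂ − h₁).
P₂ = 464000 + ½·1000·(3.21² − 14.3²) − 1000·9.81·(+9.37) = 464000 + (-96600) − (91900) = 275000 Pa.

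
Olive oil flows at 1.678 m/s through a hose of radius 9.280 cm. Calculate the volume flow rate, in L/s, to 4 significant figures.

Q = 45.40 L/s

Q = A·v = 0.02705 m² × 1.678 m/s = 0.04540 m³/s.
Converting: 0.04540 m³/s × 1000 = 45.40 L/s.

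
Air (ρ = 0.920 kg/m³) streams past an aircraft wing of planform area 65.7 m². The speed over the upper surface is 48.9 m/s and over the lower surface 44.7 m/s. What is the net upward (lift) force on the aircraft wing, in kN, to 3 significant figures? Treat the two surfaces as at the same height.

F ≈ 11.9 kN

The faster flow above has the lower pressure; Bernoulli (same height) gives ΔP = ½ρ(v_up² − v_low²).
ΔP = ½·0.920·(48.9² − 44.7²) = 181 Pa.
Lift = ΔP · A = 181 × 65.7 = 11900 N.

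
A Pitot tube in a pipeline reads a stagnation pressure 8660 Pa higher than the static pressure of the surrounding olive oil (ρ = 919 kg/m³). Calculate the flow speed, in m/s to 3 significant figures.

v ≈ 4.34 m/s

Bernoulli between the free stream and the stagnation point: ½ρv² = P_stag − P_static.
v = √(2ΔP/ρ) = √(2·8660/919) = 4.34 m/s.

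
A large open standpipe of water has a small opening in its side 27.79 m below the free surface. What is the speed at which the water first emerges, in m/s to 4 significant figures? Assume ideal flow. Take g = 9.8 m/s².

v ≈ 23.34 m/s

The surface is effectively still and both ends are open, so ½v² = gh and v = √(2·9.8·27.79) = 23.34 m/s.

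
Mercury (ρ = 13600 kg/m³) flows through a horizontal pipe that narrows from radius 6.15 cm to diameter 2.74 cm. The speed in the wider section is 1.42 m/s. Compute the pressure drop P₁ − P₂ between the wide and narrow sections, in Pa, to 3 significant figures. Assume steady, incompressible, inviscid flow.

Mass conservation (A₁v₁ = A₂v₂) gives v₂ = 1.42 × 119/5.90 = 28.6 m/s.
The pipe is horizontal, so Bernoulli reduces to P₁ + ½ρv₁² = P₂ + ½ρv₂².
P₁ − P₂ = ½·13600·(28.6² − 1.42²) = ½·13600·817 = 5550000 Pa.

5550000 Pa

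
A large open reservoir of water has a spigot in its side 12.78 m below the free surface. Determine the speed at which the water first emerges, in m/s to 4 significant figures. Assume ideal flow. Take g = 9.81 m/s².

v = 15.83 m/s

Bernoulli from surface to hole (P equal, v_surface ≈ 0): v = √(2gh) = √(2×9.81×12.78) = 15.83 m/s.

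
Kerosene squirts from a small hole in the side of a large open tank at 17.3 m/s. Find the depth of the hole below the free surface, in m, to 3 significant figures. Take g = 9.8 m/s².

h ≈ 15.3 m

Torricelli: v = √(2gh), so h = v²/(2g).
h = 17.3²/(2·9.8) = 299/19.60 = 15.3 m.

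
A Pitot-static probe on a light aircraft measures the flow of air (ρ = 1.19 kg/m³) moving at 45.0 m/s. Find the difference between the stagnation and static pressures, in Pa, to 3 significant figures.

1200 Pa

At the stagnation point the flow is brought to rest, so Bernoulli gives P_stag − P_static = ½ρv².
ΔP = ½·1.19·45.0² = 1200 Pa.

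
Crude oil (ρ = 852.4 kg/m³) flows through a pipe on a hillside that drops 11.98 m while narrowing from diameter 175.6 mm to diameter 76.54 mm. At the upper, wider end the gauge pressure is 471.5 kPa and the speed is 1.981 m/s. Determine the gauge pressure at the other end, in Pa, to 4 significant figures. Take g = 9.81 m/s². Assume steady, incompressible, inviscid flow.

P₂ ≈ 527000 Pa

Continuity gives A₁v₁ = A₂v₂, so v₂ = (242.2 cm²)/(46.01 cm²) × 1.981 m/s = 10.43 m/s.
Bernoulli: P₁ + ½ρv₁² + ρg h₁ = P₂ + ½ρv₂² + ρg h₂, so P₂ = P₁ + ½ρ(v₁² − v₂²) − ρg(h₂ − h₁).
P₂ = 471500 + ½·852.4·(1.981² − 10.43²) − 852.4·9.81·(−11.98) = 471500 + (-44660) − (-100200) = 527000 Pa.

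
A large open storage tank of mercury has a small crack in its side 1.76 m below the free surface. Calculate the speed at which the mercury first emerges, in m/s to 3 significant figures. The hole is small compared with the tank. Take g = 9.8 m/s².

With the surface at rest and both surface and jet at atmospheric pressure, Bernoulli gives ρg h = ½ρv², so v = √(2gh) = √(2·9.8·1.76) = 5.87 m/s.

v ≈ 5.87 m/s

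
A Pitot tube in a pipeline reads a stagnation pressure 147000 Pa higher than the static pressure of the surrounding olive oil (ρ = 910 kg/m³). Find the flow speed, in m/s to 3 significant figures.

v ≈ 18.0 m/s

Bernoulli between the free stream and the stagnation point: ½ρv² = P_stag − P_static.
v = √(2ΔP/ρ) = √(2·147000/910) = 18.0 m/s.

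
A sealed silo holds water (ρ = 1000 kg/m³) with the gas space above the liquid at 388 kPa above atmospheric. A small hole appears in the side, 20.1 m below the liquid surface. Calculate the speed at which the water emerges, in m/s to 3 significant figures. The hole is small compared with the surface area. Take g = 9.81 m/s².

Take point 1 at the surface (v₁ ≈ 0) and point 2 at the hole (at atmospheric pressure). Bernoulli: P₁ + ρg h = P_atm + ½ρv₂².
With P₁ − P_atm = 388000 Pa, v₂ = √(2gh + 2ΔP/ρ) = √(2·9.81·20.1 + 2·388000/1000) = 34.2 m/s.

34.2 m/s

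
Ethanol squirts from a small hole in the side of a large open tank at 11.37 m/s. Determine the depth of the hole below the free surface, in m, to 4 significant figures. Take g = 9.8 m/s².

h ≈ 6.596 m

Inverting v = √(2gh) gives h = v² / 2g.
h = 11.37²/(2·9.8) = 129.3/19.60 = 6.596 m.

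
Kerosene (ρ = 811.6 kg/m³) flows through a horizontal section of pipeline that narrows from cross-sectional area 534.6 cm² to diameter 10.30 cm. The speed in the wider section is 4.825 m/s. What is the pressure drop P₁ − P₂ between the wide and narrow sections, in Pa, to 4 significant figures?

By continuity, v₂ = v₁·A₁/A₂ = 4.825·(534.6/83.32) = 30.96 m/s.
The pipe is horizontal, so Bernoulli reduces to P₁ + ½ρv₁² = P₂ + ½ρv₂².
P₁ − P₂ = ½·811.6·(30.96² − 4.825²) = ½·811.6·935.1 = 379500 Pa.

379500 Pa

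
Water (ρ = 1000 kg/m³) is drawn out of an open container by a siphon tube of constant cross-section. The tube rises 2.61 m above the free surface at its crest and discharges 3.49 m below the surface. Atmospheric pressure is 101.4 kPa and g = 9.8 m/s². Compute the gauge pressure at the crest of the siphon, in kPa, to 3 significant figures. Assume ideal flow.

P_gauge ≈ -59.8 kPa

From the surface to the outlet (both open to atmosphere, surface at rest): v = √(2g·h_out) = √(2·9.8·3.49) = 8.27 m/s.
With constant cross-section the crest speed equals v; applying Bernoulli from the surface up to the crest, P_top = P_atm − ½ρv² − ρg·h_top.
P_top = 101400 − ½·1000·8.27² − 1000·9.8·2.61 = 41600 Pa. So P_gauge = P_top − P_atm = -59800 Pa.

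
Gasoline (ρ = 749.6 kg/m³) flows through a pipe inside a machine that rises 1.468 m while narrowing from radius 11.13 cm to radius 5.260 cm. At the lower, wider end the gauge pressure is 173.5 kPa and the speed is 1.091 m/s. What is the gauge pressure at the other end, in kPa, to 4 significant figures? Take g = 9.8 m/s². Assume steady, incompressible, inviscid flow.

The volume flow rate is constant, so v₂ = (A₁/A₂)v₁ = (389.2/86.92)·1.091 = 4.885 m/s.
Bernoulli: P₁ + ½ρv₁² + ρg h₁ = P₂ + ½ρv₂² + ρg h₂, so P₂ = P₁ + ½ρ(v₁² − v₂²) − ρg(h₂ − h₁).
P₂ = 173500 + ½·749.6·(1.091² − 4.885²) − 749.6·9.8·(+1.468) = 173500 + (-8497) − (10780) = 154200 Pa.

154.2 kPa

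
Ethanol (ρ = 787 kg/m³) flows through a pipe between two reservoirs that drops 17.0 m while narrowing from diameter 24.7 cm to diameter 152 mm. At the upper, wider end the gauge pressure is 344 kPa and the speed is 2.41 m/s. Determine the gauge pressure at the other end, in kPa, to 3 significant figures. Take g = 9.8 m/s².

P₂ ≈ 461 kPa

By continuity, v₂ = v₁·A₁/A₂ = 2.41·(479/181) = 6.36 m/s.
Bernoulli: P₁ + ½ρv₁² + ρg h₁ = P₂ + ½ρv₂² + ρg h₂, so P₂ = P₁ + ½ρ(v₁² − v₂²) − ρg(h₂ − h₁).
P₂ = 344000 + ½·787·(2.41² − 6.36²) − 787·9.8·(−17.0) = 344000 + (-13700) − (-131000) = 461000 Pa.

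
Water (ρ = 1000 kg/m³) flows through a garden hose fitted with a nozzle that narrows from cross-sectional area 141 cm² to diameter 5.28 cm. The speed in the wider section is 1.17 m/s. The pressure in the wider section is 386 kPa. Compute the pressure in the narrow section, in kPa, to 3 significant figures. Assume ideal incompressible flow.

Continuity gives A₁v₁ = A₂v₂, so v₂ = (141 cm²)/(21.9 cm²) × 1.17 m/s = 7.53 m/s.
The pipe is horizontal, so Bernoulli reduces to P₁ + ½ρv₁² = P₂ + ½ρv₂².
P₂ = P₁ − ½ρ(v₂² − v₁²) = 386000 − ½·1000·(7.53² − 1.17²) = 386000 − 27700 = 358000 Pa.

P₂ = 358 kPa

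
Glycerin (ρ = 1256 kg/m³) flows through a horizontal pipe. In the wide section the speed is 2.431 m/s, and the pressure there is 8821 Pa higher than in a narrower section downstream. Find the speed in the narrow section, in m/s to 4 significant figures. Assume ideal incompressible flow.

4.467 m/s

Horizontal Bernoulli: P₁ + ½ρv₁² = P₂ + ½ρv₂², so v₂² = v₁² + 2(P₁ − P₂)/ρ.
v₂ = √(2.431² + 2·8821/1256) = √(5.910 + 14.05) = 4.467 m/s.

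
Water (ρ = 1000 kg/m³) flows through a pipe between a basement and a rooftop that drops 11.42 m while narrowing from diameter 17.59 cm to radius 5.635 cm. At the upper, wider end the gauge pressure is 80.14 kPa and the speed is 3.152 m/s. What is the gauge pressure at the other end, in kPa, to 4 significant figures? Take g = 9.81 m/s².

P₂ ≈ 167.7 kPa

The volume flow rate is constant, so v₂ = (A₁/A₂)v₁ = (243.0/99.76)·3.152 = 7.678 m/s.
Energy conservation along the streamline gives P₂ = P₁ − ½ρ(v₂² − v₁²) − ρg(h₂ − h₁).
P₂ = 80140 + ½·1000·(3.152² − 7.678²) − 1000·9.81·(−11.42) = 80140 + (-24510) − (-112000) = 167700 Pa.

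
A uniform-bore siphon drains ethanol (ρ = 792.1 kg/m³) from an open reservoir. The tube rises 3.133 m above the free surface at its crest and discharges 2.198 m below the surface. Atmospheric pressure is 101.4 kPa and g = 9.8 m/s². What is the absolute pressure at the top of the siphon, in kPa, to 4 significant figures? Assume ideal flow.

60.02 kPa

The outlet speed comes from Torricelli: v = √(2g·2.198) = 6.564 m/s.
Continuity keeps v the same throughout the tube; from surface to crest, P_atm + 0 = P_top + ½ρv² + ρg·h_top.
P_top = 101400 − ½·792.1·6.564² − 792.1·9.8·3.133 = 60020 Pa.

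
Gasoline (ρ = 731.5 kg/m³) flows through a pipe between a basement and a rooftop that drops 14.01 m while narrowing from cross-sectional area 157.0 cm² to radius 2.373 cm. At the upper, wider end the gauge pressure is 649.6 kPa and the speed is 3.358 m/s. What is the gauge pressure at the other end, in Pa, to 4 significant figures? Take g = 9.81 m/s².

Continuity gives A₁v₁ = A₂v₂, so v₂ = (157.0 cm²)/(17.69 cm²) × 3.358 m/s = 29.80 m/s.
Bernoulli: P₁ + ½ρv₁² + ρg h₁ = P₂ + ½ρv₂² + ρg h₂, so P₂ = P₁ + ½ρ(v₁² − v₂²) − ρg(h₂ − h₁).
P₂ = 649600 + ½·731.5·(3.358² − 29.80²) − 731.5·9.81·(−14.01) = 649600 + (-320700) − (-100500) = 429400 Pa.

429400 Pa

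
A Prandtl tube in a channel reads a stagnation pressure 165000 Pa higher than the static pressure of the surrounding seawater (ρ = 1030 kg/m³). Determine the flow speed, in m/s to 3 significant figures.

Bernoulli between the free stream and the stagnation point: ½ρv² = P_stag − P_static.
v = √(2ΔP/ρ) = √(2·165000/1030) = 17.9 m/s.

17.9 m/s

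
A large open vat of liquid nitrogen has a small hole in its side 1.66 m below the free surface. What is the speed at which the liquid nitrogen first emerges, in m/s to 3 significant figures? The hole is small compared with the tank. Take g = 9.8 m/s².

With the surface at rest and both surface and jet at atmospheric pressure, Bernoulli gives ρg h = ½ρv², so v = √(2gh) = √(2·9.8·1.66) = 5.70 m/s.

v ≈ 5.70 m/s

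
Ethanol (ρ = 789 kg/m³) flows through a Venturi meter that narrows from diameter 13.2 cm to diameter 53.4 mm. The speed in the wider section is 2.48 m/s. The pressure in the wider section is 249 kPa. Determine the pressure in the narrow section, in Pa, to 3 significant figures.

P₂ = 161000 Pa

Mass conservation (A₁v₁ = A₂v₂) gives v₂ = 2.48 × 137/22.4 = 15.2 m/s.
With no height change, Bernoulli's equation is P₁ + ½ρv₁² = P₂ + ½ρv₂².
P₂ = P₁ − ½ρ(v₂² − v₁²) = 249000 − ½·789·(15.2² − 2.48²) = 249000 − 88200 = 161000 Pa.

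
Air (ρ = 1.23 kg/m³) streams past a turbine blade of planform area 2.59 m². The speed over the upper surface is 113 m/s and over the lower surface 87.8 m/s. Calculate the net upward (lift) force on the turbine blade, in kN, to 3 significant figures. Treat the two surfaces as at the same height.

8.06 kN

The faster flow above has the lower pressure; Bernoulli (same height) gives ΔP = ½ρ(v_up² − v_low²).
ΔP = ½·1.23·(113² − 87.8²) = 3110 Pa.
Lift = ΔP · A = 3110 × 2.59 = 8060 N.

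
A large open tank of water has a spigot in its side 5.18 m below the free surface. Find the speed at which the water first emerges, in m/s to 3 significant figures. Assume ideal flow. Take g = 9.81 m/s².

Torricelli's result v = √(2gh) gives v = √(2·9.81·5.18) = 10.1 m/s.

10.1 m/s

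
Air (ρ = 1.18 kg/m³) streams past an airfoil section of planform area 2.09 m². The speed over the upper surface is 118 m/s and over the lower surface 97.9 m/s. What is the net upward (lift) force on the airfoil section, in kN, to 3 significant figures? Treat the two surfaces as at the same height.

With equal heights on the two surfaces, Bernoulli gives P_lower − P_upper = ½ρ(v_upper² − v_lower²).
ΔP = ½·1.18·(118² − 97.9²) = 2560 Pa.
Lift = ΔP · A = 2560 × 2.09 = 5350 N.

F ≈ 5.35 kN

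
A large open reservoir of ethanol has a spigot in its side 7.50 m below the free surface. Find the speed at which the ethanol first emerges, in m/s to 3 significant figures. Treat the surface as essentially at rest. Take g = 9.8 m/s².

v = 12.1 m/s

With the surface at rest and both surface and jet at atmospheric pressure, Bernoulli gives ρg h = ½ρv², so v = √(2gh) = √(2·9.8·7.50) = 12.1 m/s.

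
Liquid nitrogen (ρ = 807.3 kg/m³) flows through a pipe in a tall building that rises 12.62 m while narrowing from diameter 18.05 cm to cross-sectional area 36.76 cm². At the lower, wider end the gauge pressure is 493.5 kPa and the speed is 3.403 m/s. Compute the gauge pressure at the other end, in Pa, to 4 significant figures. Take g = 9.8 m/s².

P₂ ≈ 171800 Pa

The volume flow rate is constant, so v₂ = (A₁/A₂)v₁ = (255.9/36.76)·3.403 = 23.69 m/s.
Bernoulli: P₁ + ½ρv₁² + ρg h₁ = P₂ + ½ρv₂² + ρg h₂, so P₂ = P₁ + ½ρ(v₁² − v₂²) − ρg(h₂ − h₁).
P₂ = 493500 + ½·807.3·(3.403² − 23.69²) − 807.3·9.8·(+12.62) = 493500 + (-221800) − (99840) = 171800 Pa.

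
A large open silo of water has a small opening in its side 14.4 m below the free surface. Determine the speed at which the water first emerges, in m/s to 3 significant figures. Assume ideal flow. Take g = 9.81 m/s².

v ≈ 16.8 m/s

With the surface at rest and both surface and jet at atmospheric pressure, Bernoulli gives ρg h = ½ρv², so v = √(2gh) = √(2·9.81·14.4) = 16.8 m/s.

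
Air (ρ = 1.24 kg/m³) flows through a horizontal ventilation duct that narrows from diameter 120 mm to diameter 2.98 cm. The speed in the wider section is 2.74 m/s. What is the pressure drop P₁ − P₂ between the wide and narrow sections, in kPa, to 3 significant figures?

ΔP ≈ 1.22 kPa

By continuity, v₂ = v₁·A₁/A₂ = 2.74·(113/6.97) = 44.4 m/s.
With no height change, Bernoulli's equation is P₁ + ½ρv₁² = P₂ + ½ρv₂².
P₁ − P₂ = ½·1.24·(44.4² − 2.74²) = ½·1.24·1970 = 1220 Pa.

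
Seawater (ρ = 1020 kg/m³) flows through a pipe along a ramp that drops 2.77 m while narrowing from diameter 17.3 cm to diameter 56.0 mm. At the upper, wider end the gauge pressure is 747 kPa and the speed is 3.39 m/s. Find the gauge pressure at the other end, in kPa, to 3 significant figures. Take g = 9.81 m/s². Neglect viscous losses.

The volume flow rate is constant, so v₂ = (A₁/A₂)v₁ = (235/24.6)·3.39 = 32.4 m/s.
Energy conservation along the streamline gives P₂ = P₁ − ½ρ(v₂² − v₁²) − ρg(h₂ − h₁).
P₂ = 747000 + ½·1020·(3.39² − 32.4²) − 1020·9.81·(−2.77) = 747000 + (-528000) − (-27700) = 247000 Pa.

247 kPa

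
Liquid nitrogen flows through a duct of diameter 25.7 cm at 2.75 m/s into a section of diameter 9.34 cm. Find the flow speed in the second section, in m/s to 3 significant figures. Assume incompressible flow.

v₂ = 20.8 m/s

The volume flow rate is constant, so v₂ = (A₁/A₂)v₁ = (519/68.5)·2.75 = 20.8 m/s.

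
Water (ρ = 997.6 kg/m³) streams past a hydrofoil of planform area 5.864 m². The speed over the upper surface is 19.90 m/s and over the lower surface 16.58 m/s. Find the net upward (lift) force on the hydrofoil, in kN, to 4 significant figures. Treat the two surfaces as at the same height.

With equal heights on the two surfaces, Bernoulli gives P_lower − P_upper = ½ρ(v_upper² − v_lower²).
ΔP = ½·997.6·(19.90² − 16.58²) = 60410 Pa.
Lift = ΔP · A = 60410 × 5.864 = 354300 N.

F = 354.3 kN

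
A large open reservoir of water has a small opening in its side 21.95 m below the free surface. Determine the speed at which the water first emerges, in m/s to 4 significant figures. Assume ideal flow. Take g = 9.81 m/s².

v = 20.75 m/s

Bernoulli from surface to hole (P equal, v_surface ≈ 0): v = √(2gh) = √(2×9.81×21.95) = 20.75 m/s.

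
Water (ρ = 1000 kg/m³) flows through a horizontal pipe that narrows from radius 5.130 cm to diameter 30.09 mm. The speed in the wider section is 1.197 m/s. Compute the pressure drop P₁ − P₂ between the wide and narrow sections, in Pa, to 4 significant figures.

96120 Pa

By continuity, v₂ = v₁·A₁/A₂ = 1.197·(82.68/7.111) = 13.92 m/s.
Bernoulli (h₁ = h₂): P₁ − P₂ = ½ρ(v₂² − v₁²).
P₁ − P₂ = ½·1000·(13.92² − 1.197²) = ½·1000·192.2 = 96120 Pa.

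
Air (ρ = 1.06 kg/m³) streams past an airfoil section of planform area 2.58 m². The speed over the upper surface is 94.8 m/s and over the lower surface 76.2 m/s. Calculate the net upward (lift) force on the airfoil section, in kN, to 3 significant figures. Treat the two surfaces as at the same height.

From P + ½ρv² = const at equal height, P_low − P_up = ½ρ(v_up² − v_low²).
ΔP = ½·1.06·(94.8² − 76.2²) = 1690 Pa.
Lift = ΔP · A = 1690 × 2.58 = 4350 N.

F = 4.35 kN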